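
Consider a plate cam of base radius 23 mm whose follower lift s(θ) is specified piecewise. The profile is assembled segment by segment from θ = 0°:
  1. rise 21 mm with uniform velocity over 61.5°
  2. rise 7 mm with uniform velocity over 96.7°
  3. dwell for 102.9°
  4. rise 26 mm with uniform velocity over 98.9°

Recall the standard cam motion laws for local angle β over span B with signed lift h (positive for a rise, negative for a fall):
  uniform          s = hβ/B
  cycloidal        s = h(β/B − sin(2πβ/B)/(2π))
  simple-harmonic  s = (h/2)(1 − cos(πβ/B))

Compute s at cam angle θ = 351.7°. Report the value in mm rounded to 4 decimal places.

seg 1 [0°–61.5°] uniform, h=21: full span → s += 21 → s = 21.0000
seg 2 [61.5°–158.2°] uniform, h=7: full span → s += 7 → s = 28.0000
seg 3 [158.2°–261.1°] dwell: s stays 28.0000
seg 4 [261.1°–360°] uniform, h=26: θ=351.7° here. β=90.6, B=98.9. 26·90.6/98.9 = 23.8180 → s = 51.8180

51.8180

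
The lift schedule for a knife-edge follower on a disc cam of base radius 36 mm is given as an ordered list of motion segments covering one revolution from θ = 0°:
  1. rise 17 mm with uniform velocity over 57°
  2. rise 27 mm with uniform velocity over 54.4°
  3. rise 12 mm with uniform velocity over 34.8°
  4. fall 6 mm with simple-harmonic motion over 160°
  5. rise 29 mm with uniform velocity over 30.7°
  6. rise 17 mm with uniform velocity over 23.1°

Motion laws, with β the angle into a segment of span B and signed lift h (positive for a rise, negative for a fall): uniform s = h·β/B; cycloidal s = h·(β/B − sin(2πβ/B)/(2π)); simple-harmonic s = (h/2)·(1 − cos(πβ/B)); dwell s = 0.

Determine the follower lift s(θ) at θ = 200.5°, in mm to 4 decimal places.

seg 1 [0°–57°] uniform, h=17: full span → s += 17 → s = 17.0000
seg 2 [57°–111.4°] uniform, h=27: full span → s += 27 → s = 44.0000
seg 3 [111.4°–146.2°] uniform, h=12: full span → s += 12 → s = 56.0000
seg 4 [146.2°–306.2°] simple-harmonic, h=-6: θ=200.5° here. β=54.3, B=160. -6/2·(1 − cos(π·0.3394)) = -1.5496 → s = 54.4504

54.4504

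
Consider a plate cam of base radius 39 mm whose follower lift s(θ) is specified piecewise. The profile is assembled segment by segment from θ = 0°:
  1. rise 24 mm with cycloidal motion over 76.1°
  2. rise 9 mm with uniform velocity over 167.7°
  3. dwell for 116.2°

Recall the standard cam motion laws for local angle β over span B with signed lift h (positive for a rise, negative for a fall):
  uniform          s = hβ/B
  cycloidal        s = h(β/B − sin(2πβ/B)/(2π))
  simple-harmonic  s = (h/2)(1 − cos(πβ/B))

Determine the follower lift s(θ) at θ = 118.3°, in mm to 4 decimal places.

seg 1 [0°–76.1°] cycloidal, h=24: full span → s += 24 → s = 24.0000
seg 2 [76.1°–243.8°] uniform, h=9: θ=118.3° here. β=42.2, B=167.7. 9·42.2/167.7 = 2.2648 → s = 26.2648

26.2648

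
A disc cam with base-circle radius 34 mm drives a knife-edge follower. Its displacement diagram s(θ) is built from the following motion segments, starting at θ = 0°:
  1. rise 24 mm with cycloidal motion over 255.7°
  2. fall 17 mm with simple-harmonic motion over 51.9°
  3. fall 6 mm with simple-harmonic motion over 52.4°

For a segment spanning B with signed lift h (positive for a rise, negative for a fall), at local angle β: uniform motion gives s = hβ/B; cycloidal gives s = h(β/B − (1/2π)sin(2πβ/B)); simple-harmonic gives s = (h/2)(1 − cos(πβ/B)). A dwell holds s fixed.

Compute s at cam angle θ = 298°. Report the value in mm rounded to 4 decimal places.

seg 1 [0°–255.7°] cycloidal, h=24: full span → s += 24 → s = 24.0000
seg 2 [255.7°–307.6°] simple-harmonic, h=-17: θ=298° here. β=42.3, B=51.9. -17/2·(1 − cos(π·0.8150)) = -15.6048 → s = 8.3952

8.3952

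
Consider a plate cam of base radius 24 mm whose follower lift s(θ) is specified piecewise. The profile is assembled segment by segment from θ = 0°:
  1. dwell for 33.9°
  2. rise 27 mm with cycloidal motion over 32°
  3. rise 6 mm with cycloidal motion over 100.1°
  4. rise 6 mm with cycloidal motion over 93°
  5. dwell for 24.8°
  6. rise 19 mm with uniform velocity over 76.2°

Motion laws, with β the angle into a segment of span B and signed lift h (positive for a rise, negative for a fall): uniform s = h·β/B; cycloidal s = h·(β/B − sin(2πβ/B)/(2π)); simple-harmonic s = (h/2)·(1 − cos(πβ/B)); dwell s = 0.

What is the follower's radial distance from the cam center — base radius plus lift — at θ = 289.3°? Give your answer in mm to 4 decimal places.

seg 1 [0°–33.9°] dwell: s stays 0.0000
seg 2 [33.9°–65.9°] cycloidal, h=27: full span → s += 27 → s = 27.0000
seg 3 [65.9°–166°] cycloidal, h=6: full span → s += 6 → s = 33.0000
seg 4 [166°–259°] cycloidal, h=6: full span → s += 6 → s = 39.0000
seg 5 [259°–283.8°] dwell: s stays 39.0000
seg 6 [283.8°–360°] uniform, h=19: θ=289.3° here. β=5.5, B=76.2. 19·5.5/76.2 = 1.3714 → s = 40.3714
radial distance = base radius + s = 24 + 40.3714 = 64.3714

64.3714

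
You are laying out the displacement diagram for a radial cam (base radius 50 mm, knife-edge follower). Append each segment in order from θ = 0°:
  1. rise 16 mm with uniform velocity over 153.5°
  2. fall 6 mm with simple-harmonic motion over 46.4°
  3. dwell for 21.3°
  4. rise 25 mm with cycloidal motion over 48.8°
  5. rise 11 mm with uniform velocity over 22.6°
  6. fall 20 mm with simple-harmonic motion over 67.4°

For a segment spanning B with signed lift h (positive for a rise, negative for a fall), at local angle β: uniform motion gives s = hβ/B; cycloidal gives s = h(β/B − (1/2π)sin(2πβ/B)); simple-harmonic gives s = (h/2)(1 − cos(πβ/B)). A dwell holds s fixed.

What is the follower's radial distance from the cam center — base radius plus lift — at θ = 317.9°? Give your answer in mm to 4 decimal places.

seg 1 [0°–153.5°] uniform, h=16: full span → s += 16 → s = 16.0000
seg 2 [153.5°–199.9°] simple-harmonic, h=-6: full span → s += -6 → s = 10.0000
seg 3 [199.9°–221.2°] dwell: s stays 10.0000
seg 4 [221.2°–270°] cycloidal, h=25: full span → s += 25 → s = 35.0000
seg 5 [270°–292.6°] uniform, h=11: full span → s += 11 → s = 46.0000
seg 6 [292.6°–360°] simple-harmonic, h=-20: θ=317.9° here. β=25.3, B=67.4. -20/2·(1 − cos(π·0.3754)) = -6.1839 → s = 39.8161
radial distance = base radius + s = 50 + 39.8161 = 89.8161

89.8161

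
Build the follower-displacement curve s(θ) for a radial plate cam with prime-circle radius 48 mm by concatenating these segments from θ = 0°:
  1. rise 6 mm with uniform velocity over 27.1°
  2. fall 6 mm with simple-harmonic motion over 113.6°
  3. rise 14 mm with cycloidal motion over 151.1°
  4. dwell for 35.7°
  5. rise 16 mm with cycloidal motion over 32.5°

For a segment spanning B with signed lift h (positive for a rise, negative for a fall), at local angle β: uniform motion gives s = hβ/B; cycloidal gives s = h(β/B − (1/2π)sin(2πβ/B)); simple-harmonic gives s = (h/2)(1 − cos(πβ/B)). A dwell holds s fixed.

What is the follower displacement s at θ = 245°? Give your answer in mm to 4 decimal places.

seg 1 [0°–27.1°] uniform, h=6: full span → s += 6 → s = 6.0000
seg 2 [27.1°–140.7°] simple-harmonic, h=-6: full span → s += -6 → s = 0.0000
seg 3 [140.7°–291.8°] cycloidal, h=14: θ=245° here. β=104.3, B=151.1. 14·(0.6903 − sin(2π·0.6903)/(2π)) = 11.7369 → s = 11.7369

11.7369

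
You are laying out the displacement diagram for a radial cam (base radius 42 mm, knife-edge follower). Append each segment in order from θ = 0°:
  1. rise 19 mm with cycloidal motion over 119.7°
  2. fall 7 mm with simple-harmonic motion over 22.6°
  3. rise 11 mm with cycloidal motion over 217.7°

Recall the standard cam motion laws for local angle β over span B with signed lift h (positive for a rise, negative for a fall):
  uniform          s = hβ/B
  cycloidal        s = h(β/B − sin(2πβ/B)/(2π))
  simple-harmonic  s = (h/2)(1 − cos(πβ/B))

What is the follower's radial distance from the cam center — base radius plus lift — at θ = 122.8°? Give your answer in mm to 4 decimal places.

seg 1 [0°–119.7°] cycloidal, h=19: full span → s += 19 → s = 19.0000
seg 2 [119.7°–142.3°] simple-harmonic, h=-7: θ=122.8° here. β=3.1, B=22.6. -7/2·(1 − cos(π·0.1372)) = -0.3200 → s = 18.6800
radial distance = base radius + s = 42 + 18.6800 = 60.6800

60.6800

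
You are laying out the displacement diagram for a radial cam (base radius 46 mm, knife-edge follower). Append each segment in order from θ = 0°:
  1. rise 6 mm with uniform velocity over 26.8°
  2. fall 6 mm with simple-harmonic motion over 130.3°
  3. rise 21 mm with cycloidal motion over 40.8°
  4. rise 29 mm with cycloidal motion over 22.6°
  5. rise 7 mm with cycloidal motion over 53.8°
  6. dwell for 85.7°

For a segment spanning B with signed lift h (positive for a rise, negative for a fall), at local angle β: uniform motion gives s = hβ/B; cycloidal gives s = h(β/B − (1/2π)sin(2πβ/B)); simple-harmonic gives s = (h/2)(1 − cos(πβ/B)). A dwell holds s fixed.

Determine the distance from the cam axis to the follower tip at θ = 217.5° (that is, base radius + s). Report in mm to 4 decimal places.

seg 1 [0°–26.8°] uniform, h=6: full span → s += 6 → s = 6.0000
seg 2 [26.8°–157.1°] simple-harmonic, h=-6: full span → s += -6 → s = 0.0000
seg 3 [157.1°–197.9°] cycloidal, h=21: full span → s += 21 → s = 21.0000
seg 4 [197.9°–220.5°] cycloidal, h=29: θ=217.5° here. β=19.6, B=22.6. 29·(0.8673 − sin(2π·0.8673)/(2π)) = 28.5690 → s = 49.5690
radial distance = base radius + s = 46 + 49.5690 = 95.5690

95.5690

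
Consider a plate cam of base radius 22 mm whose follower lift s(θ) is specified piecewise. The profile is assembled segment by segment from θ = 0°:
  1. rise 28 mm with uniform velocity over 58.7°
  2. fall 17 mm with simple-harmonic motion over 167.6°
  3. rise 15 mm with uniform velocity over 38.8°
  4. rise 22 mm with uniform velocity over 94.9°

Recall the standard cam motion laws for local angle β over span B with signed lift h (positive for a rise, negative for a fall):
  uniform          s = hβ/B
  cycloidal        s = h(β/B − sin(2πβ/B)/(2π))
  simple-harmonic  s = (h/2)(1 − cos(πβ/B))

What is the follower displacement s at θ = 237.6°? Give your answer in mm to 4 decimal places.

seg 1 [0°–58.7°] uniform, h=28: full span → s += 28 → s = 28.0000
seg 2 [58.7°–226.3°] simple-harmonic, h=-17: full span → s += -17 → s = 11.0000
seg 3 [226.3°–265.1°] uniform, h=15: θ=237.6° here. β=11.3, B=38.8. 15·11.3/38.8 = 4.3686 → s = 15.3686

15.3686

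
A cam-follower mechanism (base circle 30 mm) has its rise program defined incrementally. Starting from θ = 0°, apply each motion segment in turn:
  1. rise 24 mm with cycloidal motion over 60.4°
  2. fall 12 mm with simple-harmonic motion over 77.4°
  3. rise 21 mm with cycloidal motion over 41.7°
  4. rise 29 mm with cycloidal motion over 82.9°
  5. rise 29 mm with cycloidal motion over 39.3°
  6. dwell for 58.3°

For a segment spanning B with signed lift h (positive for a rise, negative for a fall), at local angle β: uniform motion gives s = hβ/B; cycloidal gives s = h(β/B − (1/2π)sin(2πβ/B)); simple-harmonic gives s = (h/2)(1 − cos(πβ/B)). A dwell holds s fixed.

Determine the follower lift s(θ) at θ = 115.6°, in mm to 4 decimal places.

seg 1 [0°–60.4°] cycloidal, h=24: full span → s += 24 → s = 24.0000
seg 2 [60.4°–137.8°] simple-harmonic, h=-12: θ=115.6° here. β=55.2, B=77.4. -12/2·(1 − cos(π·0.7132)) = -9.7246 → s = 14.2754

14.2754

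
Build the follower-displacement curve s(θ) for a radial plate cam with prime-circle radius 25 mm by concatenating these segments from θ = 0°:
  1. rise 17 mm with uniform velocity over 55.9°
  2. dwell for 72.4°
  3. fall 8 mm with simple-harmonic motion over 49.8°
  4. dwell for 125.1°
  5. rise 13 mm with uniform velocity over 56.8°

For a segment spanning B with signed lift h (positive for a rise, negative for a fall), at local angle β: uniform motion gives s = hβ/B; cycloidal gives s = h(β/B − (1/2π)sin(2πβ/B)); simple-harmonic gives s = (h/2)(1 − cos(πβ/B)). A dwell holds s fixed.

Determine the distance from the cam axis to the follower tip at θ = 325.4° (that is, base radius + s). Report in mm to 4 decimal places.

seg 1 [0°–55.9°] uniform, h=17: full span → s += 17 → s = 17.0000
seg 2 [55.9°–128.3°] dwell: s stays 17.0000
seg 3 [128.3°–178.1°] simple-harmonic, h=-8: full span → s += -8 → s = 9.0000
seg 4 [178.1°–303.2°] dwell: s stays 9.0000
seg 5 [303.2°–360°] uniform, h=13: θ=325.4° here. β=22.2, B=56.8. 13·22.2/56.8 = 5.0810 → s = 14.0810
radial distance = base radius + s = 25 + 14.0810 = 39.0810

39.0810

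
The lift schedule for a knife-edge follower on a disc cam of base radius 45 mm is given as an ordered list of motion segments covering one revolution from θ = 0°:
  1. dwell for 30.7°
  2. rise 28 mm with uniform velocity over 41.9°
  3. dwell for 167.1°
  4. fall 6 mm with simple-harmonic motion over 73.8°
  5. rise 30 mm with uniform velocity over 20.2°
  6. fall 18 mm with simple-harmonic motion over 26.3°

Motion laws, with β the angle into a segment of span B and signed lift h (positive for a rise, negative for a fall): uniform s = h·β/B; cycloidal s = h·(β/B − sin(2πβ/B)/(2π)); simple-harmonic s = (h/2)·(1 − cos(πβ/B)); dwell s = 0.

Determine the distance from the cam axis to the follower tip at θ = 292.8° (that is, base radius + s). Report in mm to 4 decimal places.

seg 1 [0°–30.7°] dwell: s stays 0.0000
seg 2 [30.7°–72.6°] uniform, h=28: full span → s += 28 → s = 28.0000
seg 3 [72.6°–239.7°] dwell: s stays 28.0000
seg 4 [239.7°–313.5°] simple-harmonic, h=-6: θ=292.8° here. β=53.1, B=73.8. -6/2·(1 − cos(π·0.7195)) = -4.9087 → s = 23.0913
radial distance = base radius + s = 45 + 23.0913 = 68.0913

68.0913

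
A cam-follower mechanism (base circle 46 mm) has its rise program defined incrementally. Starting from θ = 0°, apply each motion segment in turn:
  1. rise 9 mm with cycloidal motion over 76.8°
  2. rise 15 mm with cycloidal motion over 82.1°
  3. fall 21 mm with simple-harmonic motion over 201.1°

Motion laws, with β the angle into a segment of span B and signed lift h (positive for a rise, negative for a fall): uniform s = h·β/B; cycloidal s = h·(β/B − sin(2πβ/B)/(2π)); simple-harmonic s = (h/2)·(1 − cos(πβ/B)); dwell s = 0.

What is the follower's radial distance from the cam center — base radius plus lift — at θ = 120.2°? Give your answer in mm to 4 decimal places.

seg 1 [0°–76.8°] cycloidal, h=9: full span → s += 9 → s = 9.0000
seg 2 [76.8°–158.9°] cycloidal, h=15: θ=120.2° here. β=43.4, B=82.1. 15·(0.5286 − sin(2π·0.5286)/(2π)) = 8.3564 → s = 17.3564
radial distance = base radius + s = 46 + 17.3564 = 63.3564

63.3564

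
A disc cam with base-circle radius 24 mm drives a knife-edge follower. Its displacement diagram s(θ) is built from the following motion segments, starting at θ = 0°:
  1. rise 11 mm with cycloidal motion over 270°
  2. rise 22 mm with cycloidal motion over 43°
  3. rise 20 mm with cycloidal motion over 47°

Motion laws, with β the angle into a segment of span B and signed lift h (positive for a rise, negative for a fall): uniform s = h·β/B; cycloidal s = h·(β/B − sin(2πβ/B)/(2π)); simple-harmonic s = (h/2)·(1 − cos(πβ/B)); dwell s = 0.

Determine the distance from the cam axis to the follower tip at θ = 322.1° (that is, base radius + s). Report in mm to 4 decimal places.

seg 1 [0°–270°] cycloidal, h=11: full span → s += 11 → s = 11.0000
seg 2 [270°–313°] cycloidal, h=22: full span → s += 22 → s = 33.0000
seg 3 [313°–360°] cycloidal, h=20: θ=322.1° here. β=9.1, B=47. 20·(0.1936 − sin(2π·0.1936)/(2π)) = 0.8869 → s = 33.8869
radial distance = base radius + s = 24 + 33.8869 = 57.8869

57.8869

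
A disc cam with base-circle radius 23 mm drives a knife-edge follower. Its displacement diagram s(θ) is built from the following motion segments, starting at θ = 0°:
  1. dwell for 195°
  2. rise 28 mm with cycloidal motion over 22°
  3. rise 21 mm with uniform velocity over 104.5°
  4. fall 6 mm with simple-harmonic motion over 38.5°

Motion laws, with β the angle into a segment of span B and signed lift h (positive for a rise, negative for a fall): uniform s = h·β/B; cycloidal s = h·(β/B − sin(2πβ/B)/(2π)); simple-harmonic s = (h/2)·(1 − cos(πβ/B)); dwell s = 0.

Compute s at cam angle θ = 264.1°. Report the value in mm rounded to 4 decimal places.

seg 1 [0°–195°] dwell: s stays 0.0000
seg 2 [195°–217°] cycloidal, h=28: full span → s += 28 → s = 28.0000
seg 3 [217°–321.5°] uniform, h=21: θ=264.1° here. β=47.1, B=104.5. 21·47.1/104.5 = 9.4651 → s = 37.4651

37.4651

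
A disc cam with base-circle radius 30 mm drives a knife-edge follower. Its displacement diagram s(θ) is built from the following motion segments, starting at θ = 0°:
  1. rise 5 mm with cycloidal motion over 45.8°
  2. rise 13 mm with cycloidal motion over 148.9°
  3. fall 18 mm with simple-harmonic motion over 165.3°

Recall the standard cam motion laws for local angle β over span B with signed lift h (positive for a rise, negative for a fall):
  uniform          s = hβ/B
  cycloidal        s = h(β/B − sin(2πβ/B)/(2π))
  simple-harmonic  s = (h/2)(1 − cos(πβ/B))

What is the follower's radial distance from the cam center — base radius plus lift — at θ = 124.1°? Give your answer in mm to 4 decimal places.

seg 1 [0°–45.8°] cycloidal, h=5: full span → s += 5 → s = 5.0000
seg 2 [45.8°–194.7°] cycloidal, h=13: θ=124.1° here. β=78.3, B=148.9. 13·(0.5259 − sin(2π·0.5259)/(2π)) = 7.1708 → s = 12.1708
radial distance = base radius + s = 30 + 12.1708 = 42.1708

42.1708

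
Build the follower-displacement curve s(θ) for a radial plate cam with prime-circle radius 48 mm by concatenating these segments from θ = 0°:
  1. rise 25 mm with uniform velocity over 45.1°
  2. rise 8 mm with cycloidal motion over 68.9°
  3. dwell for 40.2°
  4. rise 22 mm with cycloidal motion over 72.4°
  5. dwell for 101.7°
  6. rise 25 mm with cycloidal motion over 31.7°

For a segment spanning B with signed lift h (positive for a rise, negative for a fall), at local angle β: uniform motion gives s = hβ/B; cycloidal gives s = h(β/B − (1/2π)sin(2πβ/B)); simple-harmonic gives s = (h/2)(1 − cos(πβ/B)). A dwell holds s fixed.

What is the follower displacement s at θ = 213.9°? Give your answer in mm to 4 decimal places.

seg 1 [0°–45.1°] uniform, h=25: full span → s += 25 → s = 25.0000
seg 2 [45.1°–114°] cycloidal, h=8: full span → s += 8 → s = 33.0000
seg 3 [114°–154.2°] dwell: s stays 33.0000
seg 4 [154.2°–226.6°] cycloidal, h=22: θ=213.9° here. β=59.7, B=72.4. 22·(0.8246 − sin(2π·0.8246)/(2π)) = 21.2648 → s = 54.2648

54.2648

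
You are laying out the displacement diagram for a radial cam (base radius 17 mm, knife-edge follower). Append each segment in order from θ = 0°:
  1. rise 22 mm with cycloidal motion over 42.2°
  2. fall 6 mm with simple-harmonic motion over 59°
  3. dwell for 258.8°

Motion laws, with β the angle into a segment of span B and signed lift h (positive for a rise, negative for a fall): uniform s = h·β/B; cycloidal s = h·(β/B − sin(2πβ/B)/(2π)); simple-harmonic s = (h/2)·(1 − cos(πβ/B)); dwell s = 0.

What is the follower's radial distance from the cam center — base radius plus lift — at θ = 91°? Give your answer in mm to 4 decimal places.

seg 1 [0°–42.2°] cycloidal, h=22: full span → s += 22 → s = 22.0000
seg 2 [42.2°–101.2°] simple-harmonic, h=-6: θ=91° here. β=48.8, B=59. -6/2·(1 − cos(π·0.8271)) = -5.5683 → s = 16.4317
radial distance = base radius + s = 17 + 16.4317 = 33.4317

33.4317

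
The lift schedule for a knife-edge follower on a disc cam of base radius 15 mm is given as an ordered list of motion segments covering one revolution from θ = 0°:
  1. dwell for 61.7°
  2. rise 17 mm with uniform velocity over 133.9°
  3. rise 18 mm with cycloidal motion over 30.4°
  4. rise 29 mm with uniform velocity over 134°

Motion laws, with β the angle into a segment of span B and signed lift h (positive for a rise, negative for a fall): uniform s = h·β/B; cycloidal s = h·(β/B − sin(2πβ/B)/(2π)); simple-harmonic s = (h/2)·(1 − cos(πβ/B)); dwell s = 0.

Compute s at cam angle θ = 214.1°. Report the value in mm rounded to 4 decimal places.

seg 1 [0°–61.7°] dwell: s stays 0.0000
seg 2 [61.7°–195.6°] uniform, h=17: full span → s += 17 → s = 17.0000
seg 3 [195.6°–226°] cycloidal, h=18: θ=214.1° here. β=18.5, B=30.4. 18·(0.6086 − sin(2π·0.6086)/(2π)) = 12.7599 → s = 29.7599

29.7599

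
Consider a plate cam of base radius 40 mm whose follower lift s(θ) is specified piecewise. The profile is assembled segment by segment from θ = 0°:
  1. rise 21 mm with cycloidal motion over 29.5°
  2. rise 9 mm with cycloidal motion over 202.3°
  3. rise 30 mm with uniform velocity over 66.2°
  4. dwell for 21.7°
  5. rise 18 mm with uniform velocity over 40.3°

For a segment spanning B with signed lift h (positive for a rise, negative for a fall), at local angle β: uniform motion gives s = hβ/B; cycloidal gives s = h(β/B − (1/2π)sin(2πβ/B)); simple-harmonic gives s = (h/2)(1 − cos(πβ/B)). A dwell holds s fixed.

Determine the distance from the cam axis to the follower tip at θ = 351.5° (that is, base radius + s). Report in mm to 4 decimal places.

seg 1 [0°–29.5°] cycloidal, h=21: full span → s += 21 → s = 21.0000
seg 2 [29.5°–231.8°] cycloidal, h=9: full span → s += 9 → s = 30.0000
seg 3 [231.8°–298°] uniform, h=30: full span → s += 30 → s = 60.0000
seg 4 [298°–319.7°] dwell: s stays 60.0000
seg 5 [319.7°–360°] uniform, h=18: θ=351.5° here. β=31.8, B=40.3. 18·31.8/40.3 = 14.2035 → s = 74.2035
radial distance = base radius + s = 40 + 74.2035 = 114.2035

114.2035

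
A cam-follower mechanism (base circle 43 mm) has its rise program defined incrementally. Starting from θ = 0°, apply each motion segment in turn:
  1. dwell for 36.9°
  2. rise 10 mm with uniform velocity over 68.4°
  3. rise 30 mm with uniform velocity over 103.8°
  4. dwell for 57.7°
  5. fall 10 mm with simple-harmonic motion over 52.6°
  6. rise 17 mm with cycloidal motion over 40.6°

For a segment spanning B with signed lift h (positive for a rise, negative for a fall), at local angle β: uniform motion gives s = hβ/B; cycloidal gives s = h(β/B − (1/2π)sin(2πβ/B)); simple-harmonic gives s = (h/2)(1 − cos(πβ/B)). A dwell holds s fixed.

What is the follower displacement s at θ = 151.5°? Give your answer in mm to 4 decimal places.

seg 1 [0°–36.9°] dwell: s stays 0.0000
seg 2 [36.9°–105.3°] uniform, h=10: full span → s += 10 → s = 10.0000
seg 3 [105.3°–209.1°] uniform, h=30: θ=151.5° here. β=46.2, B=103.8. 30·46.2/103.8 = 13.3526 → s = 23.3526

23.3526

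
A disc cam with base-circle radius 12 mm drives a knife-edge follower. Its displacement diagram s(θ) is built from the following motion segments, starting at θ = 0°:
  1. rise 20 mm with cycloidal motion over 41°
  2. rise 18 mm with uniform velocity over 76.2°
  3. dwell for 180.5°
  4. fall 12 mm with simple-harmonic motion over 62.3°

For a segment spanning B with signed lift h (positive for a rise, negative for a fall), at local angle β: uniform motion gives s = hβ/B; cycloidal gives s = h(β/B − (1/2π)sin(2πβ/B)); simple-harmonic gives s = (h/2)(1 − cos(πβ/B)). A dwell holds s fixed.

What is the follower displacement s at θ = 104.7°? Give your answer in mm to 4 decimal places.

seg 1 [0°–41°] cycloidal, h=20: full span → s += 20 → s = 20.0000
seg 2 [41°–117.2°] uniform, h=18: θ=104.7° here. β=63.7, B=76.2. 18·63.7/76.2 = 15.0472 → s = 35.0472

35.0472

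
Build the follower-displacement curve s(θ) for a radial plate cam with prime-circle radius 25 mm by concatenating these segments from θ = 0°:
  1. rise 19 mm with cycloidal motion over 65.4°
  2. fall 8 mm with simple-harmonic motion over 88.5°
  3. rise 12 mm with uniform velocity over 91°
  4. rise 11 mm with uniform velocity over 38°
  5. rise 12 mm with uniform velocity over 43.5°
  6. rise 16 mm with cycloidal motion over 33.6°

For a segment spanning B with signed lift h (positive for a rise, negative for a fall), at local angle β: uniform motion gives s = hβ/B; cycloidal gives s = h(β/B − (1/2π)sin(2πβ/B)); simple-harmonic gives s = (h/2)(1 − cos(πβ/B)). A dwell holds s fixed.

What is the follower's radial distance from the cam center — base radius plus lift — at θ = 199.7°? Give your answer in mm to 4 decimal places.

seg 1 [0°–65.4°] cycloidal, h=19: full span → s += 19 → s = 19.0000
seg 2 [65.4°–153.9°] simple-harmonic, h=-8: full span → s += -8 → s = 11.0000
seg 3 [153.9°–244.9°] uniform, h=12: θ=199.7° here. β=45.8, B=91. 12·45.8/91 = 6.0396 → s = 17.0396
radial distance = base radius + s = 25 + 17.0396 = 42.0396

42.0396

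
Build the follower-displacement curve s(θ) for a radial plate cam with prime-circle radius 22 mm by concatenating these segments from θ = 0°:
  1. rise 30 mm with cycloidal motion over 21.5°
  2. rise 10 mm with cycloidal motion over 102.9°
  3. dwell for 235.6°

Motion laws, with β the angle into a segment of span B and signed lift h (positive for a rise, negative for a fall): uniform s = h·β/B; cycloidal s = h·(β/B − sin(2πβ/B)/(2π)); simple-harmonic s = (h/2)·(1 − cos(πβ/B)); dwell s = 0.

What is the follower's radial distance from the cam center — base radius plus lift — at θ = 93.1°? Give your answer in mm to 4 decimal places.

seg 1 [0°–21.5°] cycloidal, h=30: full span → s += 30 → s = 30.0000
seg 2 [21.5°–124.4°] cycloidal, h=10: θ=93.1° here. β=71.6, B=102.9. 10·(0.6958 − sin(2π·0.6958)/(2π)) = 8.4584 → s = 38.4584
radial distance = base radius + s = 22 + 38.4584 = 60.4584

60.4584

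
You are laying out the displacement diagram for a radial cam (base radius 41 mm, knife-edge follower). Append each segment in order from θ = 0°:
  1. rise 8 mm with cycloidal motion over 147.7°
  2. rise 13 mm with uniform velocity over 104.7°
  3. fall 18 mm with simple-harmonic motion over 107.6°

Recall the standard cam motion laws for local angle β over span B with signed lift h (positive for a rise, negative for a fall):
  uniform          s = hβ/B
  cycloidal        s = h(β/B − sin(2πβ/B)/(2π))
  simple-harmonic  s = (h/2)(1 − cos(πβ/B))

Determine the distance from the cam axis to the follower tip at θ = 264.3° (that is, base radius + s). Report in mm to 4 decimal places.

seg 1 [0°–147.7°] cycloidal, h=8: full span → s += 8 → s = 8.0000
seg 2 [147.7°–252.4°] uniform, h=13: full span → s += 13 → s = 21.0000
seg 3 [252.4°–360°] simple-harmonic, h=-18: θ=264.3° here. β=11.9, B=107.6. -18/2·(1 − cos(π·0.1106)) = -0.5378 → s = 20.4622
radial distance = base radius + s = 41 + 20.4622 = 61.4622

61.4622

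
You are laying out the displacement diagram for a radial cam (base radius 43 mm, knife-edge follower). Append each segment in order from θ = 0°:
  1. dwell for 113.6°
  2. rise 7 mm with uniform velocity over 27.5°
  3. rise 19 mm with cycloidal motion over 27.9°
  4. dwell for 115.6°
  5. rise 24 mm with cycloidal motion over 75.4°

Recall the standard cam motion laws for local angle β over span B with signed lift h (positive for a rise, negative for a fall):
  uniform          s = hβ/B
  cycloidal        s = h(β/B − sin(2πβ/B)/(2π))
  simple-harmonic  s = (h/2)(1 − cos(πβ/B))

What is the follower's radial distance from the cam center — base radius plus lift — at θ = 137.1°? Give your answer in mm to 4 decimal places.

seg 1 [0°–113.6°] dwell: s stays 0.0000
seg 2 [113.6°–141.1°] uniform, h=7: θ=137.1° here. β=23.5, B=27.5. 7·23.5/27.5 = 5.9818 → s = 5.9818
radial distance = base radius + s = 43 + 5.9818 = 48.9818

48.9818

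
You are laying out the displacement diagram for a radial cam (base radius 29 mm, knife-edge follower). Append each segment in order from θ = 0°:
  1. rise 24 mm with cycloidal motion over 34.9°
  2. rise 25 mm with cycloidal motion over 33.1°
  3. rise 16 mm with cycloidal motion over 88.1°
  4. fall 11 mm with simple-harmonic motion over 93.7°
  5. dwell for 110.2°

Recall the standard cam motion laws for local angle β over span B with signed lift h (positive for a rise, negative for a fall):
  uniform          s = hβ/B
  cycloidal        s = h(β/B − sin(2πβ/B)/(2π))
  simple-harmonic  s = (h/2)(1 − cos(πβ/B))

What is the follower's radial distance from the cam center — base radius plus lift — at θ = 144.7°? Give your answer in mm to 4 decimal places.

seg 1 [0°–34.9°] cycloidal, h=24: full span → s += 24 → s = 24.0000
seg 2 [34.9°–68°] cycloidal, h=25: full span → s += 25 → s = 49.0000
seg 3 [68°–156.1°] cycloidal, h=16: θ=144.7° here. β=76.7, B=88.1. 16·(0.8706 − sin(2π·0.8706)/(2π)) = 15.7793 → s = 64.7793
radial distance = base radius + s = 29 + 64.7793 = 93.7793

93.7793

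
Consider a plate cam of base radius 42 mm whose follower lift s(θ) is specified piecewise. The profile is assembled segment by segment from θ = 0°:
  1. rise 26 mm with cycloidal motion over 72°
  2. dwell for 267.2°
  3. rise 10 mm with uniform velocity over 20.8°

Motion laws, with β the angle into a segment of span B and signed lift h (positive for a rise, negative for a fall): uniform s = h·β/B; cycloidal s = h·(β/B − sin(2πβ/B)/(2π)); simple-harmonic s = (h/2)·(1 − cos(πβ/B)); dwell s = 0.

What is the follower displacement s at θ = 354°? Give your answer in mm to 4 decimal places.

seg 1 [0°–72°] cycloidal, h=26: full span → s += 26 → s = 26.0000
seg 2 [72°–339.2°] dwell: s stays 26.0000
seg 3 [339.2°–360°] uniform, h=10: θ=354° here. β=14.8, B=20.8. 10·14.8/20.8 = 7.1154 → s = 33.1154

33.1154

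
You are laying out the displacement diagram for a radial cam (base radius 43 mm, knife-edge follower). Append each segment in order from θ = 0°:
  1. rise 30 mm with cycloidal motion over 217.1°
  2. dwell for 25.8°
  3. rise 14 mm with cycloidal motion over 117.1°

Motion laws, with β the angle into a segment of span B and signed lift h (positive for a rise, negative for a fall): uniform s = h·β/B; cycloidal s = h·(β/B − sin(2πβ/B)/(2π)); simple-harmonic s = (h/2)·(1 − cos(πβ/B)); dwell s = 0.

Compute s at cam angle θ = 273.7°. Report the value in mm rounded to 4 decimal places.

seg 1 [0°–217.1°] cycloidal, h=30: full span → s += 30 → s = 30.0000
seg 2 [217.1°–242.9°] dwell: s stays 30.0000
seg 3 [242.9°–360°] cycloidal, h=14: θ=273.7° here. β=30.8, B=117.1. 14·(0.2630 − sin(2π·0.2630)/(2π)) = 1.4616 → s = 31.4616

31.4616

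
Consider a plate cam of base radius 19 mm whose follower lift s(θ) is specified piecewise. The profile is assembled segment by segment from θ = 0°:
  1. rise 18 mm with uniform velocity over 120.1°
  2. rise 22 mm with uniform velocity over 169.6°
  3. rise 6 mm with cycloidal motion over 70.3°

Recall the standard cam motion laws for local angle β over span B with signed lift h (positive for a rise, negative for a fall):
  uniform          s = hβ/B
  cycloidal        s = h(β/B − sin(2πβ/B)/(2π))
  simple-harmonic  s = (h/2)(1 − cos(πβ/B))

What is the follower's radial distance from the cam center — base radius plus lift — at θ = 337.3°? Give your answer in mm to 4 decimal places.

seg 1 [0°–120.1°] uniform, h=18: full span → s += 18 → s = 18.0000
seg 2 [120.1°–289.7°] uniform, h=22: full span → s += 22 → s = 40.0000
seg 3 [289.7°–360°] cycloidal, h=6: θ=337.3° here. β=47.6, B=70.3. 6·(0.6771 − sin(2π·0.6771)/(2π)) = 4.9191 → s = 44.9191
radial distance = base radius + s = 19 + 44.9191 = 63.9191

63.9191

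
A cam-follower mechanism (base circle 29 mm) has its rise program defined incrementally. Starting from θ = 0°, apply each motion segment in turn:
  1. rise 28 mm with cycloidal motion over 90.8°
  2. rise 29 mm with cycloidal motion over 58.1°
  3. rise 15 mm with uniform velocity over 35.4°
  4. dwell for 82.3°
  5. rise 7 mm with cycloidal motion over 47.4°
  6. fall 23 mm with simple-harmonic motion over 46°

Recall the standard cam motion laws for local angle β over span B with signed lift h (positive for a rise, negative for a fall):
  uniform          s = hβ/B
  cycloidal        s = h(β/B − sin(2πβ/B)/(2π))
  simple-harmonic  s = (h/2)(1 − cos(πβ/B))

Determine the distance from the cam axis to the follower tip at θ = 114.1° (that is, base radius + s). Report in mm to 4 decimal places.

seg 1 [0°–90.8°] cycloidal, h=28: full span → s += 28 → s = 28.0000
seg 2 [90.8°–148.9°] cycloidal, h=29: θ=114.1° here. β=23.3, B=58.1. 29·(0.4010 − sin(2π·0.4010)/(2π)) = 8.9413 → s = 36.9413
radial distance = base radius + s = 29 + 36.9413 = 65.9413

65.9413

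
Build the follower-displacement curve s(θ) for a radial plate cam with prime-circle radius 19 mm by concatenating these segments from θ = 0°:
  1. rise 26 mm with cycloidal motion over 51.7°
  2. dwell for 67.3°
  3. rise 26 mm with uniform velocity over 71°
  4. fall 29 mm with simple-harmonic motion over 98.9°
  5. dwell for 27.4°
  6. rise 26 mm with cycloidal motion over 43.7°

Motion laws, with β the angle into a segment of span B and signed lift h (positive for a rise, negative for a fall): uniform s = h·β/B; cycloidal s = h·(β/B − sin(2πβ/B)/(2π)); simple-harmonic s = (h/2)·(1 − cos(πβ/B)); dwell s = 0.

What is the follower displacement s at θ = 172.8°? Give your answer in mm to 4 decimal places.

seg 1 [0°–51.7°] cycloidal, h=26: full span → s += 26 → s = 26.0000
seg 2 [51.7°–119°] dwell: s stays 26.0000
seg 3 [119°–190°] uniform, h=26: θ=172.8° here. β=53.8, B=71. 26·53.8/71 = 19.7014 → s = 45.7014

45.7014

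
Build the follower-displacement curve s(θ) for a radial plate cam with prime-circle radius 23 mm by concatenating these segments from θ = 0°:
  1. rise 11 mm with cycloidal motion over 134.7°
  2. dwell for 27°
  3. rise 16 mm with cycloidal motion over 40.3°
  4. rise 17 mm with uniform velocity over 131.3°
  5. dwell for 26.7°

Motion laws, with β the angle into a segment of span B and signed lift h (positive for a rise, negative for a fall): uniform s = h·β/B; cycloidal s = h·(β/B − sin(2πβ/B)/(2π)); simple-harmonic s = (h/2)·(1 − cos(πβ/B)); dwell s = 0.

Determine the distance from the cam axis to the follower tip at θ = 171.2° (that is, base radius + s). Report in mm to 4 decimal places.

seg 1 [0°–134.7°] cycloidal, h=11: full span → s += 11 → s = 11.0000
seg 2 [134.7°–161.7°] dwell: s stays 11.0000
seg 3 [161.7°–202°] cycloidal, h=16: θ=171.2° here. β=9.5, B=40.3. 16·(0.2357 − sin(2π·0.2357)/(2π)) = 1.2355 → s = 12.2355
radial distance = base radius + s = 23 + 12.2355 = 35.2355

35.2355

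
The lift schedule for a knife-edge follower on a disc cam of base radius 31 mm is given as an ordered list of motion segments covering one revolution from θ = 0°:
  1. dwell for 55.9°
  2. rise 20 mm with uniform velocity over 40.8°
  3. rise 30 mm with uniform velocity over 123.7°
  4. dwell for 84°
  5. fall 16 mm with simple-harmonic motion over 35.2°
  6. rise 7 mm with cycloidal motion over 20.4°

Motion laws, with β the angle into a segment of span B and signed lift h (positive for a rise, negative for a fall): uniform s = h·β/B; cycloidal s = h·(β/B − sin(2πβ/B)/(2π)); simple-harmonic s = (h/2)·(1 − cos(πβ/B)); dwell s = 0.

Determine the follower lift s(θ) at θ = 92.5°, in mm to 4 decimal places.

seg 1 [0°–55.9°] dwell: s stays 0.0000
seg 2 [55.9°–96.7°] uniform, h=20: θ=92.5° here. β=36.6, B=40.8. 20·36.6/40.8 = 17.9412 → s = 17.9412

17.9412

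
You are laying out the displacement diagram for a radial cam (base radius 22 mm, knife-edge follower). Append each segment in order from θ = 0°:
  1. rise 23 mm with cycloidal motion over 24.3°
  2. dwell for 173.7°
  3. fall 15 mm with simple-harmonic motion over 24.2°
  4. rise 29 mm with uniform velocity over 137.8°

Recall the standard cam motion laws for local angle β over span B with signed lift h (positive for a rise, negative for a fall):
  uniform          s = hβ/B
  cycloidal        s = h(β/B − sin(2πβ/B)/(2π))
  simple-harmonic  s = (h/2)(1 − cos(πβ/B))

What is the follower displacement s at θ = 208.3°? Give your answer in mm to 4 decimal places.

seg 1 [0°–24.3°] cycloidal, h=23: full span → s += 23 → s = 23.0000
seg 2 [24.3°–198°] dwell: s stays 23.0000
seg 3 [198°–222.2°] simple-harmonic, h=-15: θ=208.3° here. β=10.3, B=24.2. -15/2·(1 − cos(π·0.4256)) = -5.7634 → s = 17.2366

17.2366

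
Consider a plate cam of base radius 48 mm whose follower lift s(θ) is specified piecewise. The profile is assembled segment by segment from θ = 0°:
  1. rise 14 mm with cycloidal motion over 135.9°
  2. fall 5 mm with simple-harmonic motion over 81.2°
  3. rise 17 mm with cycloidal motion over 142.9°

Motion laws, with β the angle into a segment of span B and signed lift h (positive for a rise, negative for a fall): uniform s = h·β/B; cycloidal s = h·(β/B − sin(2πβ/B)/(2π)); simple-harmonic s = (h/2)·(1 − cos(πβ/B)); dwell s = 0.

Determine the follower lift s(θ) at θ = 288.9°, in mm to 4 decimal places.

seg 1 [0°–135.9°] cycloidal, h=14: full span → s += 14 → s = 14.0000
seg 2 [135.9°–217.1°] simple-harmonic, h=-5: full span → s += -5 → s = 9.0000
seg 3 [217.1°–360°] cycloidal, h=17: θ=288.9° here. β=71.8, B=142.9. 17·(0.5024 − sin(2π·0.5024)/(2π)) = 8.5833 → s = 17.5833

17.5833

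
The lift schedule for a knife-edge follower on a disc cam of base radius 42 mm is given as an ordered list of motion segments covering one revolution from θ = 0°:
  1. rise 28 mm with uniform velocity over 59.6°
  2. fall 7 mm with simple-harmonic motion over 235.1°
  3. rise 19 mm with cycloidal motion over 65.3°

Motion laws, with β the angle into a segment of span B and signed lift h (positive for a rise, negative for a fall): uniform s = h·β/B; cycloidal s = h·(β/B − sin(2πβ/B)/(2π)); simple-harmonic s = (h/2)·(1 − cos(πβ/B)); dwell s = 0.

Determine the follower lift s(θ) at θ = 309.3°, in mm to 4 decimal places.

seg 1 [0°–59.6°] uniform, h=28: full span → s += 28 → s = 28.0000
seg 2 [59.6°–294.7°] simple-harmonic, h=-7: full span → s += -7 → s = 21.0000
seg 3 [294.7°–360°] cycloidal, h=19: θ=309.3° here. β=14.6, B=65.3. 19·(0.2236 − sin(2π·0.2236)/(2π)) = 1.2657 → s = 22.2657

22.2657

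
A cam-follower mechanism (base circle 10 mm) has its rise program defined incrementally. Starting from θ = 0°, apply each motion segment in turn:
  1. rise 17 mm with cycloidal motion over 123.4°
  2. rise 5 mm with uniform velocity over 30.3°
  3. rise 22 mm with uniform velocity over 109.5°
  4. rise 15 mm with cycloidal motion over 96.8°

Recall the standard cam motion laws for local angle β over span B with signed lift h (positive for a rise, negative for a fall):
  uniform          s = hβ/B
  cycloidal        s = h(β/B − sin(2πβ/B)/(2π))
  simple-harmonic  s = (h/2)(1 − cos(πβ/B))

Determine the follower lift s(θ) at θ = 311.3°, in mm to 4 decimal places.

seg 1 [0°–123.4°] cycloidal, h=17: full span → s += 17 → s = 17.0000
seg 2 [123.4°–153.7°] uniform, h=5: full span → s += 5 → s = 22.0000
seg 3 [153.7°–263.2°] uniform, h=22: full span → s += 22 → s = 44.0000
seg 4 [263.2°–360°] cycloidal, h=15: θ=311.3° here. β=48.1, B=96.8. 15·(0.4969 − sin(2π·0.4969)/(2π)) = 7.4070 → s = 51.4070

51.4070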